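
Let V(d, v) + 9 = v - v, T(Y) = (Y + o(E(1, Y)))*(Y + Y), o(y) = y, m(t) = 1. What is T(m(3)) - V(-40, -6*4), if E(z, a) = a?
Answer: 13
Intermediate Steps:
T(Y) = 4*Y² (T(Y) = (Y + Y)*(Y + Y) = (2*Y)*(2*Y) = 4*Y²)
V(d, v) = -9 (V(d, v) = -9 + (v - v) = -9 + 0 = -9)
T(m(3)) - V(-40, -6*4) = 4*1² - 1*(-9) = 4*1 + 9 = 4 + 9 = 13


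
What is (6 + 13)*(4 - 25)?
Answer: -399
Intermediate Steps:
(6 + 13)*(4 - 25) = 19*(-21) = -399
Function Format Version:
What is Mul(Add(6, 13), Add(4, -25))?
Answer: -399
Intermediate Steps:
Mul(Add(6, 13), Add(4, -25)) = Mul(19, -21) = -399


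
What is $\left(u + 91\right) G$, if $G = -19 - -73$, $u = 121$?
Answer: $11448$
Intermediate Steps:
$G = 54$ ($G = -19 + 73 = 54$)
$\left(u + 91\right) G = \left(121 + 91\right) 54 = 212 \cdot 54 = 11448$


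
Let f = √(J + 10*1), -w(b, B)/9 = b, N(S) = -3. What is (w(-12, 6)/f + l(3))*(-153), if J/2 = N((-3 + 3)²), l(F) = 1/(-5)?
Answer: -41157/5 ≈ -8231.4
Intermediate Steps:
l(F) = -⅕
J = -6 (J = 2*(-3) = -6)
w(b, B) = -9*b
f = 2 (f = √(-6 + 10*1) = √(-6 + 10) = √4 = 2)
(w(-12, 6)/f + l(3))*(-153) = (-9*(-12)/2 - ⅕)*(-153) = (108*(½) - ⅕)*(-153) = (54 - ⅕)*(-153) = (269/5)*(-153) = -41157/5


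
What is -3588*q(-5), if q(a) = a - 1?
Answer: 21528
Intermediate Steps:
q(a) = -1 + a
-3588*q(-5) = -3588*(-1 - 5) = -3588*(-6) = 21528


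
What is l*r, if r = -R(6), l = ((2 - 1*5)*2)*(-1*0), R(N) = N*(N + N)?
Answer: 0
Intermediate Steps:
R(N) = 2*N² (R(N) = N*(2*N) = 2*N²)
l = 0 (l = ((2 - 5)*2)*0 = -3*2*0 = -6*0 = 0)
r = -72 (r = -2*6² = -2*36 = -1*72 = -72)
l*r = 0*(-72) = 0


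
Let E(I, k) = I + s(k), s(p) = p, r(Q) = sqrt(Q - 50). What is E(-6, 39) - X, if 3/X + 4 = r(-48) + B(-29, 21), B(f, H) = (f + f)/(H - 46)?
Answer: 148758/4501 + 1875*I*sqrt(2)/9002 ≈ 33.05 + 0.29456*I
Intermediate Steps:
r(Q) = sqrt(-50 + Q)
B(f, H) = 2*f/(-46 + H) (B(f, H) = (2*f)/(-46 + H) = 2*f/(-46 + H))
E(I, k) = I + k
X = 3/(-42/25 + 7*I*sqrt(2)) (X = 3/(-4 + (sqrt(-50 - 48) + 2*(-29)/(-46 + 21))) = 3/(-4 + (sqrt(-98) + 2*(-29)/(-25))) = 3/(-4 + (7*I*sqrt(2) + 2*(-29)*(-1/25))) = 3/(-4 + (7*I*sqrt(2) + 58/25)) = 3/(-4 + (58/25 + 7*I*sqrt(2))) = 3/(-42/25 + 7*I*sqrt(2)) ≈ -0.049989 - 0.29456*I)
E(-6, 39) - X = (-6 + 39) - (-225/4501 - 1875*I*sqrt(2)/9002) = 33 + (225/4501 + 1875*I*sqrt(2)/9002) = 148758/4501 + 1875*I*sqrt(2)/9002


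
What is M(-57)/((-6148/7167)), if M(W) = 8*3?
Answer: -43002/1537 ≈ -27.978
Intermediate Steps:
M(W) = 24
M(-57)/((-6148/7167)) = 24/((-6148/7167)) = 24/((-6148*1/7167)) = 24/(-6148/7167) = 24*(-7167/6148) = -43002/1537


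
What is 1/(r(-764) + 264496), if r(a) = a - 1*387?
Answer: 1/263345 ≈ 3.7973e-6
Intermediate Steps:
r(a) = -387 + a (r(a) = a - 387 = -387 + a)
1/(r(-764) + 264496) = 1/((-387 - 764) + 264496) = 1/(-1151 + 264496) = 1/263345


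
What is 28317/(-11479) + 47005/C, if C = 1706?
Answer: 491261593/19583174 ≈ 25.086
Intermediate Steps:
28317/(-11479) + 47005/C = 28317/(-11479) + 47005/1706 = 28317*(-1/11479) + 47005*(1/1706) = -28317/11479 + 47005/1706 = 491261593/19583174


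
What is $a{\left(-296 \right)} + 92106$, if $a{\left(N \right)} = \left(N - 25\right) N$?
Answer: $187122$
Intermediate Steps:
$a{\left(N \right)} = N \left(-25 + N\right)$ ($a{\left(N \right)} = \left(N - 25\right) N = \left(-25 + N\right) N = N \left(-25 + N\right)$)
$a{\left(-296 \right)} + 92106 = - 296 \left(-25 - 296\right) + 92106 = \left(-296\right) \left(-321\right) + 92106 = 95016 + 92106 = 187122$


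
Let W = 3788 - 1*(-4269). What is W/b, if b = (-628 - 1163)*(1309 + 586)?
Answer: -8057/3393945 ≈ -0.0023739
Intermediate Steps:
W = 8057 (W = 3788 + 4269 = 8057)
b = -3393945 (b = -1791*1895 = -3393945)
W/b = 8057/(-3393945) = 8057*(-1/3393945) = -8057/3393945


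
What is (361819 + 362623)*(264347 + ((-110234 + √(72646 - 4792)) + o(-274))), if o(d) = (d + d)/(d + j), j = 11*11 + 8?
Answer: 16189056836386/145 + 724442*√67854 ≈ 1.1184e+11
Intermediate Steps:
j = 129 (j = 121 + 8 = 129)
o(d) = 2*d/(129 + d) (o(d) = (d + d)/(d + 129) = (2*d)/(129 + d) = 2*d/(129 + d))
(361819 + 362623)*(264347 + ((-110234 + √(72646 - 4792)) + o(-274))) = (361819 + 362623)*(264347 + ((-110234 + √(72646 - 4792)) + 2*(-274)/(129 - 274))) = 724442*(264347 + ((-110234 + √67854) + 2*(-274)/(-145))) = 724442*(264347 + ((-110234 + √67854) + 2*(-274)*(-1/145))) = 724442*(264347 + ((-110234 + √67854) + 548/145)) = 724442*(264347 + (-15983382/145 + √67854)) = 724442*(22346933/145 + √67854) = 16189056836386/145 + 724442*√67854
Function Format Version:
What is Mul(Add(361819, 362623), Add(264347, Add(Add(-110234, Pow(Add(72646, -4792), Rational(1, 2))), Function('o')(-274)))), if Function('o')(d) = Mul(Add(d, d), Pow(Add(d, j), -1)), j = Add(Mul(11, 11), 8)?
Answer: Add(Rational(16189056836386, 145), Mul(724442, Pow(67854, Rational(1, 2)))) ≈ 1.1184e+11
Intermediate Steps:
j = 129 (j = Add(121, 8) = 129)
Function('o')(d) = Mul(2, d, Pow(Add(129, d), -1)) (Function('o')(d) = Mul(Add(d, d), Pow(Add(d, 129), -1)) = Mul(Mul(2, d), Pow(Add(129, d), -1)) = Mul(2, d, Pow(Add(129, d), -1)))
Mul(Add(361819, 362623), Add(264347, Add(Add(-110234, Pow(Add(72646, -4792), Rational(1, 2))), Function('o')(-274)))) = Mul(Add(361819, 362623), Add(264347, Add(Add(-110234, Pow(Add(72646, -4792), Rational(1, 2))), Mul(2, -274, Pow(Add(129, -274), -1))))) = Mul(724442, Add(264347, Add(Add(-110234, Pow(67854, Rational(1, 2))), Mul(2, -274, Pow(-145, -1))))) = Mul(724442, Add(264347, Add(Add(-110234, Pow(67854, Rational(1, 2))), Mul(2, -274, Rational(-1, 145))))) = Mul(724442, Add(264347, Add(Add(-110234, Pow(67854, Rational(1, 2))), Rational(548, 145)))) = Mul(724442, Add(264347, Add(Rational(-15983382, 145), Pow(67854, Rational(1, 2))))) = Mul(724442, Add(Rational(22346933, 145), Pow(67854, Rational(1, 2)))) = Add(Rational(16189056836386, 145), Mul(724442, Pow(67854, Rational(1, 2))))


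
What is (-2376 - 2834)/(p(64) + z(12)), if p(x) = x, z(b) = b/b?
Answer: -1042/13 ≈ -80.154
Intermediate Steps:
z(b) = 1
(-2376 - 2834)/(p(64) + z(12)) = (-2376 - 2834)/(64 + 1) = -5210/65 = -5210*1/65 = -1042/13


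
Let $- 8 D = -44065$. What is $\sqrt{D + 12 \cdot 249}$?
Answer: $\frac{\sqrt{135938}}{4} \approx 92.174$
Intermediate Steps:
$D = \frac{44065}{8}$ ($D = \left(- \frac{1}{8}\right) \left(-44065\right) = \frac{44065}{8} \approx 5508.1$)
$\sqrt{D + 12 \cdot 249} = \sqrt{\frac{44065}{8} + 12 \cdot 249} = \sqrt{\frac{44065}{8} + 2988} = \sqrt{\frac{67969}{8}} = \frac{\sqrt{135938}}{4}$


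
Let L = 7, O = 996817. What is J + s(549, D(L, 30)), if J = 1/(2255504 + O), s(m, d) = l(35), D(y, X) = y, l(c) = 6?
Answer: 19513927/3252321 ≈ 6.0000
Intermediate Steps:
s(m, d) = 6
J = 1/3252321 (J = 1/(2255504 + 996817) = 1/3252321 ≈ 3.0747e-7)
J + s(549, D(L, 30)) = 1/3252321 + 6 = 19513927/3252321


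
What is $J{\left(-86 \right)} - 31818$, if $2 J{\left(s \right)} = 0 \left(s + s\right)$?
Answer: $-31818$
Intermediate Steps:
$J{\left(s \right)} = 0$ ($J{\left(s \right)} = \frac{0 \left(s + s\right)}{2} = \frac{0 \cdot 2 s}{2} = \frac{1}{2} \cdot 0 = 0$)
$J{\left(-86 \right)} - 31818 = 0 - 31818 = -31818$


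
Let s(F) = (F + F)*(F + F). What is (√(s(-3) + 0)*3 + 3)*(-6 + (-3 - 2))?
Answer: -231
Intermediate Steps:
s(F) = 4*F² (s(F) = (2*F)*(2*F) = 4*F²)
(√(s(-3) + 0)*3 + 3)*(-6 + (-3 - 2)) = (√(4*(-3)² + 0)*3 + 3)*(-6 + (-3 - 2)) = (√(4*9 + 0)*3 + 3)*(-6 - 5) = (√(36 + 0)*3 + 3)*(-11) = (√36*3 + 3)*(-11) = (6*3 + 3)*(-11) = (18 + 3)*(-11) = 21*(-11) = -231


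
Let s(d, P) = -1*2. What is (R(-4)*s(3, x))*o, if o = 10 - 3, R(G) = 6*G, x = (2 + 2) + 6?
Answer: 336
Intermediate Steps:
x = 10 (x = 4 + 6 = 10)
s(d, P) = -2
o = 7
(R(-4)*s(3, x))*o = ((6*(-4))*(-2))*7 = -24*(-2)*7 = 48*7 = 336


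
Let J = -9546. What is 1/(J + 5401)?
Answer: -1/4145 ≈ -0.00024125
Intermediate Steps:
1/(J + 5401) = 1/(-9546 + 5401) = 1/(-4145) = -1/4145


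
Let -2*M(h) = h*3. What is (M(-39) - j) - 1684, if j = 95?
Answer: -3441/2 ≈ -1720.5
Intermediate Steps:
M(h) = -3*h/2 (M(h) = -h*3/2 = -3*h/2)
(M(-39) - j) - 1684 = (-3/2*(-39) - 1*95) - 1684 = (117/2 - 95) - 1684 = -73/2 - 1684 = -3441/2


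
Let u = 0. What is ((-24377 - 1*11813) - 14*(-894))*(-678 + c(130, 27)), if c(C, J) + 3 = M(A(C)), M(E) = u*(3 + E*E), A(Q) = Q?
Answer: 16121994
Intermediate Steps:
M(E) = 0 (M(E) = 0*(3 + E*E) = 0*(3 + E²) = 0)
c(C, J) = -3 (c(C, J) = -3 + 0 = -3)
((-24377 - 1*11813) - 14*(-894))*(-678 + c(130, 27)) = ((-24377 - 1*11813) - 14*(-894))*(-678 - 3) = ((-24377 - 11813) + 12516)*(-681) = (-36190 + 12516)*(-681) = -23674*(-681) = 16121994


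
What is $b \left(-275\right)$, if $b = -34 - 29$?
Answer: $17325$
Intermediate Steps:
$b = -63$ ($b = -34 - 29 = -63$)
$b \left(-275\right) = \left(-63\right) \left(-275\right) = 17325$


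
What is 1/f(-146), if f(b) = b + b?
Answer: -1/292 ≈ -0.0034247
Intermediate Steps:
f(b) = 2*b
1/f(-146) = 1/(2*(-146)) = 1/(-292) = -1/292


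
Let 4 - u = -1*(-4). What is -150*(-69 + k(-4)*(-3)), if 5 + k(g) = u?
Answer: 8100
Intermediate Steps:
u = 0 (u = 4 - (-1)*(-4) = 4 - 1*4 = 4 - 4 = 0)
k(g) = -5 (k(g) = -5 + 0 = -5)
-150*(-69 + k(-4)*(-3)) = -150*(-69 - 5*(-3)) = -150*(-69 + 15) = -150*(-54) = 8100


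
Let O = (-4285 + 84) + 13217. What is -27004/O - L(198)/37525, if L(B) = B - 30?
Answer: -253709947/84581350 ≈ -2.9996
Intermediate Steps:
L(B) = -30 + B
O = 9016 (O = -4201 + 13217 = 9016)
-27004/O - L(198)/37525 = -27004/9016 - (-30 + 198)/37525 = -27004*1/9016 - 1*168*(1/37525) = -6751/2254 - 168*1/37525 = -6751/2254 - 168/37525 = -253709947/84581350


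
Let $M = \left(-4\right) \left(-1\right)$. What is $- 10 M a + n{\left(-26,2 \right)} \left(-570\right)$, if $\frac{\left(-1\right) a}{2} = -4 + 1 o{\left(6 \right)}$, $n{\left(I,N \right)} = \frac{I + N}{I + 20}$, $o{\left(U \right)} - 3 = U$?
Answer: $-1880$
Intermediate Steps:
$o{\left(U \right)} = 3 + U$
$n{\left(I,N \right)} = \frac{I + N}{20 + I}$
$a = -10$ ($a = - 2 \left(-4 + 1 \left(3 + 6\right)\right) = - 2 \left(-4 + 1 \cdot 9\right) = - 2 \left(-4 + 9\right) = \left(-2\right) 5 = -10$)
$M = 4$
$- 10 M a + n{\left(-26,2 \right)} \left(-570\right) = \left(-10\right) 4 \left(-10\right) + \frac{-26 + 2}{20 - 26} \left(-570\right) = \left(-40\right) \left(-10\right) + \frac{1}{-6} \left(-24\right) \left(-570\right) = 400 + \left(- \frac{1}{6}\right) \left(-24\right) \left(-570\right) = 400 + 4 \left(-570\right) = 400 - 2280 = -1880$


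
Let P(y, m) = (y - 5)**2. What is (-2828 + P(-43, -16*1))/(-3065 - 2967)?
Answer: 131/1508 ≈ 0.086870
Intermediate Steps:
P(y, m) = (-5 + y)**2
(-2828 + P(-43, -16*1))/(-3065 - 2967) = (-2828 + (-5 - 43)**2)/(-3065 - 2967) = (-2828 + (-48)**2)/(-6032) = (-2828 + 2304)*(-1/6032) = -524*(-1/6032) = 131/1508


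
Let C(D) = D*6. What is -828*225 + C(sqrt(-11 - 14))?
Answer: -186300 + 30*I ≈ -1.863e+5 + 30.0*I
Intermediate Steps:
C(D) = 6*D
-828*225 + C(sqrt(-11 - 14)) = -828*225 + 6*sqrt(-11 - 14) = -186300 + 6*sqrt(-25) = -186300 + 6*(5*I) = -186300 + 30*I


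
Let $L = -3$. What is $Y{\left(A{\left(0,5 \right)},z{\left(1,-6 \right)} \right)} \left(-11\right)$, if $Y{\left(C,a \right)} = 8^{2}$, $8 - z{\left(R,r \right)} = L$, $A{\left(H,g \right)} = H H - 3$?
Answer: $-704$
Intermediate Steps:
$A{\left(H,g \right)} = -3 + H^{2}$ ($A{\left(H,g \right)} = H^{2} - 3 = -3 + H^{2}$)
$z{\left(R,r \right)} = 11$ ($z{\left(R,r \right)} = 8 - -3 = 8 + 3 = 11$)
$Y{\left(C,a \right)} = 64$
$Y{\left(A{\left(0,5 \right)},z{\left(1,-6 \right)} \right)} \left(-11\right) = 64 \left(-11\right) = -704$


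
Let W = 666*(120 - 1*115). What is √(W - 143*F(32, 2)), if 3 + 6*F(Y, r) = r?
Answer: √120738/6 ≈ 57.912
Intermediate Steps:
F(Y, r) = -½ + r/6
W = 3330 (W = 666*(120 - 115) = 666*5 = 3330)
√(W - 143*F(32, 2)) = √(3330 - 143*(-½ + (⅙)*2)) = √(3330 - 143*(-½ + ⅓)) = √(3330 - 143*(-⅙)) = √(3330 + 143/6) = √(20123/6) = √120738/6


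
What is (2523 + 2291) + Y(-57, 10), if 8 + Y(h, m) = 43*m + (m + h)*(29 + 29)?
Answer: 2510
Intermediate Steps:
Y(h, m) = -8 + 58*h + 101*m (Y(h, m) = -8 + (43*m + (m + h)*(29 + 29)) = -8 + (43*m + (h + m)*58) = -8 + (43*m + (58*h + 58*m)) = -8 + (58*h + 101*m) = -8 + 58*h + 101*m)
(2523 + 2291) + Y(-57, 10) = (2523 + 2291) + (-8 + 58*(-57) + 101*10) = 4814 + (-8 - 3306 + 1010) = 4814 - 2304 = 2510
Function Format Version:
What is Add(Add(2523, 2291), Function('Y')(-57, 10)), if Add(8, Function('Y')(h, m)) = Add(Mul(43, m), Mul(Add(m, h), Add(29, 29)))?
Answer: 2510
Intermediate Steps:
Function('Y')(h, m) = Add(-8, Mul(58, h), Mul(101, m)) (Function('Y')(h, m) = Add(-8, Add(Mul(43, m), Mul(Add(m, h), Add(29, 29)))) = Add(-8, Add(Mul(43, m), Mul(Add(h, m), 58))) = Add(-8, Add(Mul(43, m), Add(Mul(58, h), Mul(58, m)))) = Add(-8, Add(Mul(58, h), Mul(101, m))) = Add(-8, Mul(58, h), Mul(101, m)))
Add(Add(2523, 2291), Function('Y')(-57, 10)) = Add(Add(2523, 2291), Add(-8, Mul(58, -57), Mul(101, 10))) = Add(4814, Add(-8, -3306, 1010)) = Add(4814, -2304) = 2510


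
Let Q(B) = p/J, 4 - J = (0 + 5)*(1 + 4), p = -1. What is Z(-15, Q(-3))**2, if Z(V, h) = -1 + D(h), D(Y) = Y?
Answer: 400/441 ≈ 0.90703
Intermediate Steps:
J = -21 (J = 4 - (0 + 5)*(1 + 4) = 4 - 5*5 = 4 - 1*25 = 4 - 25 = -21)
Q(B) = 1/21 (Q(B) = -1/(-21) = -1*(-1/21) = 1/21)
Z(V, h) = -1 + h
Z(-15, Q(-3))**2 = (-1 + 1/21)**2 = (-20/21)**2 = 400/441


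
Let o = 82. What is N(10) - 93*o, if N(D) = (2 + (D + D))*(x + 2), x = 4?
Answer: -7494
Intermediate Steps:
N(D) = 12 + 12*D (N(D) = (2 + (D + D))*(4 + 2) = (2 + 2*D)*6 = 12 + 12*D)
N(10) - 93*o = (12 + 12*10) - 93*82 = (12 + 120) - 7626 = 132 - 7626 = -7494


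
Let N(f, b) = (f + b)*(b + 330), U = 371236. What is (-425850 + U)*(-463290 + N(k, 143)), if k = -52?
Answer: 22951369658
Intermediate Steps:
N(f, b) = (330 + b)*(b + f) (N(f, b) = (b + f)*(330 + b) = (330 + b)*(b + f))
(-425850 + U)*(-463290 + N(k, 143)) = (-425850 + 371236)*(-463290 + (143**2 + 330*143 + 330*(-52) + 143*(-52))) = -54614*(-463290 + (20449 + 47190 - 17160 - 7436)) = -54614*(-463290 + 43043) = -54614*(-420247) = 22951369658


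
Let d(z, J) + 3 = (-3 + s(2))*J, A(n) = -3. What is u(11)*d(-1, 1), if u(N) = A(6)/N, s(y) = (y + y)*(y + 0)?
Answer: -6/11 ≈ -0.54545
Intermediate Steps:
s(y) = 2*y**2 (s(y) = (2*y)*y = 2*y**2)
u(N) = -3/N
d(z, J) = -3 + 5*J (d(z, J) = -3 + (-3 + 2*2**2)*J = -3 + (-3 + 2*4)*J = -3 + (-3 + 8)*J = -3 + 5*J)
u(11)*d(-1, 1) = (-3/11)*(-3 + 5*1) = (-3*1/11)*(-3 + 5) = -3/11*2 = -6/11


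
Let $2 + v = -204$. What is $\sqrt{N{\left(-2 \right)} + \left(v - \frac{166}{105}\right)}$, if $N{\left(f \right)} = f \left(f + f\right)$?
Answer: $\frac{26 i \sqrt{3255}}{105} \approx 14.127 i$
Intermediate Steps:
$v = -206$ ($v = -2 - 204 = -206$)
$N{\left(f \right)} = 2 f^{2}$ ($N{\left(f \right)} = f 2 f = 2 f^{2}$)
$\sqrt{N{\left(-2 \right)} + \left(v - \frac{166}{105}\right)} = \sqrt{2 \left(-2\right)^{2} - \left(206 + \frac{166}{105}\right)} = \sqrt{2 \cdot 4 - \left(206 + 166 \cdot \frac{1}{105}\right)} = \sqrt{8 - \frac{21796}{105}} = \sqrt{- \frac{20956}{105}} = \frac{26 i \sqrt{3255}}{105}$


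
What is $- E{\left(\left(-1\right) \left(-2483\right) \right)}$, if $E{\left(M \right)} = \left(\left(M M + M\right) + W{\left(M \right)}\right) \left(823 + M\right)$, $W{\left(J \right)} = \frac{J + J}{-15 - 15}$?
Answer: $- \frac{101950534894}{5} \approx -2.039 \cdot 10^{10}$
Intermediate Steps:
$W{\left(J \right)} = - \frac{J}{15}$ ($W{\left(J \right)} = \frac{2 J}{-30} = 2 J \left(- \frac{1}{30}\right) = - \frac{J}{15}$)
$E{\left(M \right)} = \left(823 + M\right) \left(M^{2} + \frac{14 M}{15}\right)$ ($E{\left(M \right)} = \left(\left(M M + M\right) - \frac{M}{15}\right) \left(823 + M\right) = \left(\left(M^{2} + M\right) - \frac{M}{15}\right) \left(823 + M\right) = \left(\left(M + M^{2}\right) - \frac{M}{15}\right) \left(823 + M\right) = \left(M^{2} + \frac{14 M}{15}\right) \left(823 + M\right) = \left(823 + M\right) \left(M^{2} + \frac{14 M}{15}\right)$)
$- E{\left(\left(-1\right) \left(-2483\right) \right)} = - \frac{\left(-1\right) \left(-2483\right) \left(11522 + 15 \left(\left(-1\right) \left(-2483\right)\right)^{2} + 12359 \left(\left(-1\right) \left(-2483\right)\right)\right)}{15} = - \frac{2483 \left(11522 + 15 \cdot 2483^{2} + 12359 \cdot 2483\right)}{15} = - \frac{2483 \left(11522 + 15 \cdot 6165289 + 30687397\right)}{15} = - \frac{2483 \left(11522 + 92479335 + 30687397\right)}{15} = - \frac{2483 \cdot 123178254}{15} = \left(-1\right) \frac{101950534894}{5} = - \frac{101950534894}{5}$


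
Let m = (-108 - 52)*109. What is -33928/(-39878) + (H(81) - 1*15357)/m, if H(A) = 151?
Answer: 299522297/173868080 ≈ 1.7227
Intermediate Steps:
m = -17440 (m = -160*109 = -17440)
-33928/(-39878) + (H(81) - 1*15357)/m = -33928/(-39878) + (151 - 1*15357)/(-17440) = -33928*(-1/39878) + (151 - 15357)*(-1/17440) = 16964/19939 - 15206*(-1/17440) = 16964/19939 + 7603/8720 = 299522297/173868080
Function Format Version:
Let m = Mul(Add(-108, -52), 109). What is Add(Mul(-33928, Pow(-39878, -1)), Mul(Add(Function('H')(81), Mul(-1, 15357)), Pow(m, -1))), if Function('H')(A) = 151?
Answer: Rational(299522297, 173868080) ≈ 1.7227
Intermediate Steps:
m = -17440 (m = Mul(-160, 109) = -17440)
Add(Mul(-33928, Pow(-39878, -1)), Mul(Add(Function('H')(81), Mul(-1, 15357)), Pow(m, -1))) = Add(Mul(-33928, Pow(-39878, -1)), Mul(Add(151, Mul(-1, 15357)), Pow(-17440, -1))) = Add(Mul(-33928, Rational(-1, 39878)), Mul(Add(151, -15357), Rational(-1, 17440))) = Add(Rational(16964, 19939), Mul(-15206, Rational(-1, 17440))) = Add(Rational(16964, 19939), Rational(7603, 8720)) = Rational(299522297, 173868080)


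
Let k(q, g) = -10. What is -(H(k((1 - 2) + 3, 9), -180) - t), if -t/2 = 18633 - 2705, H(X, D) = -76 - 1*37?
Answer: -31743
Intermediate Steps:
H(X, D) = -113 (H(X, D) = -76 - 37 = -113)
t = -31856 (t = -2*(18633 - 2705) = -2*15928 = -31856)
-(H(k((1 - 2) + 3, 9), -180) - t) = -(-113 - 1*(-31856)) = -(-113 + 31856) = -1*31743 = -31743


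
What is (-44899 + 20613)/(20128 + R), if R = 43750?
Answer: -12143/31939 ≈ -0.38019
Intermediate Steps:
(-44899 + 20613)/(20128 + R) = (-44899 + 20613)/(20128 + 43750) = -24286/63878 = -24286*1/63878 = -12143/31939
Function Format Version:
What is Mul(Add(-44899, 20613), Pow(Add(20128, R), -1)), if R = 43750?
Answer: Rational(-12143, 31939) ≈ -0.38019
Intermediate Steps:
Mul(Add(-44899, 20613), Pow(Add(20128, R), -1)) = Mul(Add(-44899, 20613), Pow(Add(20128, 43750), -1)) = Mul(-24286, Pow(63878, -1)) = Mul(-24286, Rational(1, 63878)) = Rational(-12143, 31939)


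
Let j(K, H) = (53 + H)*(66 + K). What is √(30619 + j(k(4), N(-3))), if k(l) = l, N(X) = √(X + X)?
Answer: √(34329 + 70*I*√6) ≈ 185.28 + 0.4627*I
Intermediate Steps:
N(X) = √2*√X (N(X) = √(2*X) = √2*√X)
√(30619 + j(k(4), N(-3))) = √(30619 + (3498 + 53*4 + 66*(√2*√(-3)) + (√2*√(-3))*4)) = √(30619 + (3498 + 212 + 66*(√2*(I*√3)) + (√2*(I*√3))*4)) = √(30619 + (3498 + 212 + 66*(I*√6) + (I*√6)*4)) = √(30619 + (3498 + 212 + 66*I*√6 + 4*I*√6)) = √(30619 + (3710 + 70*I*√6)) = √(34329 + 70*I*√6)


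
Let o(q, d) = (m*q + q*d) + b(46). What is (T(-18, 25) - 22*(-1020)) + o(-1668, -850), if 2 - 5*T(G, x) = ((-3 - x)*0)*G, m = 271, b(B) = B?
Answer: 4941292/5 ≈ 9.8826e+5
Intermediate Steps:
T(G, x) = ⅖ (T(G, x) = ⅖ - (-3 - x)*0*G/5 = ⅖ - 0*G = ⅖ - ⅕*0 = ⅖ + 0 = ⅖)
o(q, d) = 46 + 271*q + d*q (o(q, d) = (271*q + q*d) + 46 = (271*q + d*q) + 46 = 46 + 271*q + d*q)
(T(-18, 25) - 22*(-1020)) + o(-1668, -850) = (⅖ - 22*(-1020)) + (46 + 271*(-1668) - 850*(-1668)) = (⅖ + 22440) + (46 - 452028 + 1417800) = 112202/5 + 965818 = 4941292/5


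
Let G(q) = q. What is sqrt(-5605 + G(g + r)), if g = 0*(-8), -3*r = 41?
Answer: 14*I*sqrt(258)/3 ≈ 74.958*I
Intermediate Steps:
r = -41/3 (r = -1/3*41 = -41/3 ≈ -13.667)
g = 0
sqrt(-5605 + G(g + r)) = sqrt(-5605 + (0 - 41/3)) = sqrt(-5605 - 41/3) = sqrt(-16856/3) = 14*I*sqrt(258)/3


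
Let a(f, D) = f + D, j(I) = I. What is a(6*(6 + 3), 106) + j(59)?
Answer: 219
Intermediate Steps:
a(f, D) = D + f
a(6*(6 + 3), 106) + j(59) = (106 + 6*(6 + 3)) + 59 = (106 + 6*9) + 59 = (106 + 54) + 59 = 160 + 59 = 219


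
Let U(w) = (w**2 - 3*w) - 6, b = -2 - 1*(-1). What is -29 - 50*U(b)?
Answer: 71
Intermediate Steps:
b = -1 (b = -2 + 1 = -1)
U(w) = -6 + w**2 - 3*w
-29 - 50*U(b) = -29 - 50*(-6 + (-1)**2 - 3*(-1)) = -29 - 50*(-6 + 1 + 3) = -29 - 50*(-2) = -29 + 100 = 71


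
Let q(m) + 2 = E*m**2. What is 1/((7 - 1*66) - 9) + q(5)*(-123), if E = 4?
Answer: -819673/68 ≈ -12054.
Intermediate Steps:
q(m) = -2 + 4*m**2
1/((7 - 1*66) - 9) + q(5)*(-123) = 1/((7 - 1*66) - 9) + (-2 + 4*5**2)*(-123) = 1/((7 - 66) - 9) + (-2 + 4*25)*(-123) = 1/(-59 - 9) + (-2 + 100)*(-123) = 1/(-68) + 98*(-123) = -1/68 - 12054 = -819673/68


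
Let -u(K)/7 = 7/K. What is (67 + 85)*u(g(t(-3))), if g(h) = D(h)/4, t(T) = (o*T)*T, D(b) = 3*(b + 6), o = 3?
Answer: -29792/99 ≈ -300.93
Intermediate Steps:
D(b) = 18 + 3*b (D(b) = 3*(6 + b) = 18 + 3*b)
t(T) = 3*T**2 (t(T) = (3*T)*T = 3*T**2)
g(h) = 9/2 + 3*h/4 (g(h) = (18 + 3*h)/4 = (18 + 3*h)*(1/4) = 9/2 + 3*h/4)
u(K) = -49/K
(67 + 85)*u(g(t(-3))) = (67 + 85)*(-49/(9/2 + 3*(3*(-3)**2)/4)) = 152*(-49/(9/2 + 3*(3*9)/4)) = 152*(-49/(9/2 + (3/4)*27)) = 152*(-49/(9/2 + 81/4)) = 152*(-49/99/4) = 152*(-49*4/99) = 152*(-196/99) = -29792/99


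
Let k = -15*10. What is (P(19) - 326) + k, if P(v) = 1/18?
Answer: -8567/18 ≈ -475.94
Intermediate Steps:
P(v) = 1/18
k = -150
(P(19) - 326) + k = (1/18 - 326) - 150 = -5867/18 - 150 = -8567/18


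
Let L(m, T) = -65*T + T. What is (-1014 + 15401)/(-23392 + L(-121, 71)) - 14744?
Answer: -411902771/27936 ≈ -14745.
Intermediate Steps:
L(m, T) = -64*T
(-1014 + 15401)/(-23392 + L(-121, 71)) - 14744 = (-1014 + 15401)/(-23392 - 64*71) - 14744 = 14387/(-23392 - 4544) - 14744 = 14387/(-27936) - 14744 = 14387*(-1/27936) - 14744 = -14387/27936 - 14744 = -411902771/27936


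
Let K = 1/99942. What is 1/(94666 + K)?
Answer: 99942/9461109373 ≈ 1.0563e-5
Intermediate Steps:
K = 1/99942 ≈ 1.0006e-5
1/(94666 + K) = 1/(94666 + 1/99942) = 1/(9461109373/99942) = 99942/9461109373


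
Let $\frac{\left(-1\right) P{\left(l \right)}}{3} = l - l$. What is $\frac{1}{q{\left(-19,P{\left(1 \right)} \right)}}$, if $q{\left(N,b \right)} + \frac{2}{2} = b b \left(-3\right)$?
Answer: $-1$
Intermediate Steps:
$P{\left(l \right)} = 0$ ($P{\left(l \right)} = - 3 \left(l - l\right) = \left(-3\right) 0 = 0$)
$q{\left(N,b \right)} = -1 - 3 b^{2}$ ($q{\left(N,b \right)} = -1 + b b \left(-3\right) = -1 + b^{2} \left(-3\right) = -1 - 3 b^{2}$)
$\frac{1}{q{\left(-19,P{\left(1 \right)} \right)}} = \frac{1}{-1 - 3 \cdot 0^{2}} = \frac{1}{-1 - 0} = \frac{1}{-1 + 0} = \frac{1}{-1} = -1$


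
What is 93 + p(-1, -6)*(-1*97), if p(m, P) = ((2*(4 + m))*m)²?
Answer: -3399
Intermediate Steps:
p(m, P) = m²*(8 + 2*m)² (p(m, P) = ((8 + 2*m)*m)² = (m*(8 + 2*m))² = m²*(8 + 2*m)²)
93 + p(-1, -6)*(-1*97) = 93 + (4*(-1)²*(4 - 1)²)*(-1*97) = 93 + (4*1*3²)*(-97) = 93 + (4*1*9)*(-97) = 93 + 36*(-97) = 93 - 3492 = -3399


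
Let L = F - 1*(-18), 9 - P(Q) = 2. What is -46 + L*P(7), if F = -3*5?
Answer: -25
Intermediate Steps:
F = -15
P(Q) = 7 (P(Q) = 9 - 1*2 = 9 - 2 = 7)
L = 3 (L = -15 - 1*(-18) = -15 + 18 = 3)
-46 + L*P(7) = -46 + 3*7 = -46 + 21 = -25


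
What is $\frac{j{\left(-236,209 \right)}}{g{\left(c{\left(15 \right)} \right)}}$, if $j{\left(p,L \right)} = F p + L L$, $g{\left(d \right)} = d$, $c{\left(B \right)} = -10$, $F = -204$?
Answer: $- \frac{18365}{2} \approx -9182.5$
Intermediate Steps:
$j{\left(p,L \right)} = L^{2} - 204 p$ ($j{\left(p,L \right)} = - 204 p + L L = - 204 p + L^{2} = L^{2} - 204 p$)
$\frac{j{\left(-236,209 \right)}}{g{\left(c{\left(15 \right)} \right)}} = \frac{209^{2} - -48144}{-10} = \left(43681 + 48144\right) \left(- \frac{1}{10}\right) = 91825 \left(- \frac{1}{10}\right) = - \frac{18365}{2}$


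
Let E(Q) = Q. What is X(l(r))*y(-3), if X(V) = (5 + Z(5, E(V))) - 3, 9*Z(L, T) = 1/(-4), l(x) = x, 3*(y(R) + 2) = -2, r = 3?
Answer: -142/27 ≈ -5.2593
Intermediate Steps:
y(R) = -8/3 (y(R) = -2 + (⅓)*(-2) = -2 - ⅔ = -8/3)
Z(L, T) = -1/36 (Z(L, T) = (⅑)/(-4) = (⅑)*(-¼) = -1/36)
X(V) = 71/36 (X(V) = (5 - 1/36) - 3 = 179/36 - 3 = 71/36)
X(l(r))*y(-3) = (71/36)*(-8/3) = -142/27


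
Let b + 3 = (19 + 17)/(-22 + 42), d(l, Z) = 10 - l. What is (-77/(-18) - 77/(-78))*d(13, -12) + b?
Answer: -3314/195 ≈ -16.995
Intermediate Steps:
b = -6/5 (b = -3 + (19 + 17)/(-22 + 42) = -3 + 36/20 = -3 + 36*(1/20) = -3 + 9/5 = -6/5 ≈ -1.2000)
(-77/(-18) - 77/(-78))*d(13, -12) + b = (-77/(-18) - 77/(-78))*(10 - 1*13) - 6/5 = (-77*(-1/18) - 77*(-1/78))*(10 - 13) - 6/5 = (77/18 + 77/78)*(-3) - 6/5 = (616/117)*(-3) - 6/5 = -616/39 - 6/5 = -3314/195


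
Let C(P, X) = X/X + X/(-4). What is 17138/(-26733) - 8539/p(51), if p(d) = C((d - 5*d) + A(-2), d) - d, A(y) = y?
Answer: 47831090/353157 ≈ 135.44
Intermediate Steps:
C(P, X) = 1 - X/4 (C(P, X) = 1 + X*(-¼) = 1 - X/4)
p(d) = 1 - 5*d/4 (p(d) = (1 - d/4) - d = 1 - 5*d/4)
17138/(-26733) - 8539/p(51) = 17138/(-26733) - 8539/(1 - 5/4*51) = 17138*(-1/26733) - 8539/(1 - 255/4) = -902/1407 - 8539/(-251/4) = -902/1407 - 8539*(-4/251) = -902/1407 + 34156/251 = 47831090/353157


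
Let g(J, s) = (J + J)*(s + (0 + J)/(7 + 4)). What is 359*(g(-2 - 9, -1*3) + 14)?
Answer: 36618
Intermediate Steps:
g(J, s) = 2*J*(s + J/11) (g(J, s) = (2*J)*(s + J/11) = 2*J*(s + J/11))
359*(g(-2 - 9, -1*3) + 14) = 359*(2*(-2 - 9)*((-2 - 9) + 11*(-1*3))/11 + 14) = 359*((2/11)*(-11)*(-11 + 11*(-3)) + 14) = 359*((2/11)*(-11)*(-11 - 33) + 14) = 359*((2/11)*(-11)*(-44) + 14) = 359*(88 + 14) = 359*102 = 36618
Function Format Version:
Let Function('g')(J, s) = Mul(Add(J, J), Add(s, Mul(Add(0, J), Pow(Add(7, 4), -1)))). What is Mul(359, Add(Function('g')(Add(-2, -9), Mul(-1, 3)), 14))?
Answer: 36618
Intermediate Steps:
Function('g')(J, s) = Mul(2, J, Add(s, Mul(Rational(1, 11), J))) (Function('g')(J, s) = Mul(Mul(2, J), Add(s, Mul(J, Pow(11, -1)))) = Mul(Mul(2, J), Add(s, Mul(J, Rational(1, 11)))) = Mul(Mul(2, J), Add(s, Mul(Rational(1, 11), J))) = Mul(2, J, Add(s, Mul(Rational(1, 11), J))))
Mul(359, Add(Function('g')(Add(-2, -9), Mul(-1, 3)), 14)) = Mul(359, Add(Mul(Rational(2, 11), Add(-2, -9), Add(Add(-2, -9), Mul(11, Mul(-1, 3)))), 14)) = Mul(359, Add(Mul(Rational(2, 11), -11, Add(-11, Mul(11, -3))), 14)) = Mul(359, Add(Mul(Rational(2, 11), -11, Add(-11, -33)), 14)) = Mul(359, Add(Mul(Rational(2, 11), -11, -44), 14)) = Mul(359, Add(88, 14)) = Mul(359, 102) = 36618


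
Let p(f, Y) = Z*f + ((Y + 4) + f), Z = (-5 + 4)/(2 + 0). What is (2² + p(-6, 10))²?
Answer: 225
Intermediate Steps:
Z = -½ (Z = -1/2 = -1*½ = -½ ≈ -0.50000)
p(f, Y) = 4 + Y + f/2 (p(f, Y) = -f/2 + ((Y + 4) + f) = -f/2 + ((4 + Y) + f) = -f/2 + (4 + Y + f) = 4 + Y + f/2)
(2² + p(-6, 10))² = (2² + (4 + 10 + (½)*(-6)))² = (4 + (4 + 10 - 3))² = (4 + 11)² = 15² = 225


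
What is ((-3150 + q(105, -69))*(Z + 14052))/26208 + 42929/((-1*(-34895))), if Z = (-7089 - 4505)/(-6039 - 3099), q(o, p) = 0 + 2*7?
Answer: -31345262169733/18653924835 ≈ -1680.4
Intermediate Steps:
q(o, p) = 14 (q(o, p) = 0 + 14 = 14)
Z = 5797/4569 (Z = -11594/(-9138) = -11594*(-1/9138) = 5797/4569 ≈ 1.2688)
((-3150 + q(105, -69))*(Z + 14052))/26208 + 42929/((-1*(-34895))) = ((-3150 + 14)*(5797/4569 + 14052))/26208 + 42929/((-1*(-34895))) = -3136*64209385/4569*(1/26208) + 42929/34895 = -201360631360/4569*1/26208 + 42929*(1/34895) = -898931390/534573 + 42929/34895 = -31345262169733/18653924835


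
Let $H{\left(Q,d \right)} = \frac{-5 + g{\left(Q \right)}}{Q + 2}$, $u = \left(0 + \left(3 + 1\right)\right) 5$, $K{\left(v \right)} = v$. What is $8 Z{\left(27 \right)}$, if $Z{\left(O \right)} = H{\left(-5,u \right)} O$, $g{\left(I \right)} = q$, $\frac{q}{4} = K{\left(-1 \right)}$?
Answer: $648$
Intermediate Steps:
$q = -4$ ($q = 4 \left(-1\right) = -4$)
$g{\left(I \right)} = -4$
$u = 20$ ($u = \left(0 + 4\right) 5 = 4 \cdot 5 = 20$)
$H{\left(Q,d \right)} = - \frac{9}{2 + Q}$ ($H{\left(Q,d \right)} = \frac{-5 - 4}{Q + 2} = - \frac{9}{2 + Q}$)
$Z{\left(O \right)} = 3 O$ ($Z{\left(O \right)} = - \frac{9}{2 - 5} O = - \frac{9}{-3} O = \left(-9\right) \left(- \frac{1}{3}\right) O = 3 O$)
$8 Z{\left(27 \right)} = 8 \cdot 3 \cdot 27 = 8 \cdot 81 = 648$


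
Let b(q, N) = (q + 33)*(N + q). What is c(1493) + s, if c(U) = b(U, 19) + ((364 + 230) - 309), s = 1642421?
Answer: 3950018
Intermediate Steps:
b(q, N) = (33 + q)*(N + q)
c(U) = 912 + U² + 52*U (c(U) = (U² + 33*19 + 33*U + 19*U) + ((364 + 230) - 309) = (U² + 627 + 33*U + 19*U) + (594 - 309) = (627 + U² + 52*U) + 285 = 912 + U² + 52*U)
c(1493) + s = (912 + 1493² + 52*1493) + 1642421 = (912 + 2229049 + 77636) + 1642421 = 2307597 + 1642421 = 3950018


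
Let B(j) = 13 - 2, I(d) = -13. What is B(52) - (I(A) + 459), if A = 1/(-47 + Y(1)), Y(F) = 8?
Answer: -435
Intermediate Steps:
A = -1/39 (A = 1/(-47 + 8) = 1/(-39) = -1/39 ≈ -0.025641)
B(j) = 11
B(52) - (I(A) + 459) = 11 - (-13 + 459) = 11 - 1*446 = 11 - 446 = -435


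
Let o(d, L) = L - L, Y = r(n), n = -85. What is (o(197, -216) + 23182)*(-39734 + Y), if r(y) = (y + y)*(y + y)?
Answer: -251153788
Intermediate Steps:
r(y) = 4*y² (r(y) = (2*y)*(2*y) = 4*y²)
Y = 28900 (Y = 4*(-85)² = 4*7225 = 28900)
o(d, L) = 0
(o(197, -216) + 23182)*(-39734 + Y) = (0 + 23182)*(-39734 + 28900) = 23182*(-10834) = -251153788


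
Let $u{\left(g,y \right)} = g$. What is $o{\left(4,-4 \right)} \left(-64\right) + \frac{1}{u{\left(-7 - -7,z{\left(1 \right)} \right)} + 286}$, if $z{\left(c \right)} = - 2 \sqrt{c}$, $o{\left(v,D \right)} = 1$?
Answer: $- \frac{18303}{286} \approx -63.997$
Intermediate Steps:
$o{\left(4,-4 \right)} \left(-64\right) + \frac{1}{u{\left(-7 - -7,z{\left(1 \right)} \right)} + 286} = 1 \left(-64\right) + \frac{1}{\left(-7 - -7\right) + 286} = -64 + \frac{1}{\left(-7 + 7\right) + 286} = -64 + \frac{1}{0 + 286} = -64 + \frac{1}{286} = - \frac{18303}{286}$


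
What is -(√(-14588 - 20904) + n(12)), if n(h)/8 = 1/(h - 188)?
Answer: 1/22 - 2*I*√8873 ≈ 0.045455 - 188.39*I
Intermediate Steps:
n(h) = 8/(-188 + h) (n(h) = 8/(h - 188) = 8/(-188 + h))
-(√(-14588 - 20904) + n(12)) = -(√(-14588 - 20904) + 8/(-188 + 12)) = -(√(-35492) + 8/(-176)) = -(2*I*√8873 + 8*(-1/176)) = -(2*I*√8873 - 1/22) = -(-1/22 + 2*I*√8873) = 1/22 - 2*I*√8873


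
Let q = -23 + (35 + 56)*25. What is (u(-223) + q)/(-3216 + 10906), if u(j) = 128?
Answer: 238/769 ≈ 0.30949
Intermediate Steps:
q = 2252 (q = -23 + 91*25 = -23 + 2275 = 2252)
(u(-223) + q)/(-3216 + 10906) = (128 + 2252)/(-3216 + 10906) = 2380/7690 = 2380*(1/7690) = 238/769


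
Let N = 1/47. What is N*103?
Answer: 103/47 ≈ 2.1915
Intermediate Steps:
N = 1/47 ≈ 0.021277
N*103 = (1/47)*103 = 103/47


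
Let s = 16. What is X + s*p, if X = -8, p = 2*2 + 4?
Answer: 120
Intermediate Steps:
p = 8 (p = 4 + 4 = 8)
X + s*p = -8 + 16*8 = -8 + 128 = 120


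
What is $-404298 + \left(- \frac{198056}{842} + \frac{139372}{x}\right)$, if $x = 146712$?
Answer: $- \frac{6246559980605}{15441438} \approx -4.0453 \cdot 10^{5}$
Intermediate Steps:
$-404298 + \left(- \frac{198056}{842} + \frac{139372}{x}\right) = -404298 + \left(- \frac{198056}{842} + \frac{139372}{146712}\right) = -404298 + \left(\left(-198056\right) \frac{1}{842} + 139372 \cdot \frac{1}{146712}\right) = -404298 + \left(- \frac{99028}{421} + \frac{34843}{36678}\right) = -404298 - \frac{3617480081}{15441438} = - \frac{6246559980605}{15441438}$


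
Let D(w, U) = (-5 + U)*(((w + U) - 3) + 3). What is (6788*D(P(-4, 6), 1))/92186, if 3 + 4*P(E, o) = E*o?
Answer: 78062/46093 ≈ 1.6936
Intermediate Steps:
P(E, o) = -¾ + E*o/4 (P(E, o) = -¾ + (E*o)/4 = -¾ + E*o/4)
D(w, U) = (-5 + U)*(U + w) (D(w, U) = (-5 + U)*(((U + w) - 3) + 3) = (-5 + U)*((-3 + U + w) + 3) = (-5 + U)*(U + w))
(6788*D(P(-4, 6), 1))/92186 = (6788*(1² - 5*1 - 5*(-¾ + (¼)*(-4)*6) + 1*(-¾ + (¼)*(-4)*6)))/92186 = (6788*(1 - 5 - 5*(-¾ - 6) + 1*(-¾ - 6)))*(1/92186) = (6788*(1 - 5 - 5*(-27/4) + 1*(-27/4)))*(1/92186) = (6788*(1 - 5 + 135/4 - 27/4))*(1/92186) = (6788*23)*(1/92186) = 156124*(1/92186) = 78062/46093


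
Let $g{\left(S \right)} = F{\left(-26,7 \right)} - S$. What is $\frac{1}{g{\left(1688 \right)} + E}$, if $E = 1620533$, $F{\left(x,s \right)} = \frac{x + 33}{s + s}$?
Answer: $\frac{2}{3237691} \approx 6.1772 \cdot 10^{-7}$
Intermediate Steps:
$F{\left(x,s \right)} = \frac{33 + x}{2 s}$
$g{\left(S \right)} = \frac{1}{2} - S$ ($g{\left(S \right)} = \frac{33 - 26}{2 \cdot 7} - S = \frac{1}{2} \cdot \frac{1}{7} \cdot 7 - S = \frac{1}{2} - S$)
$\frac{1}{g{\left(1688 \right)} + E} = \frac{1}{\left(\frac{1}{2} - 1688\right) + 1620533} = \frac{1}{- \frac{3375}{2} + 1620533} = \frac{1}{\frac{3237691}{2}} = \frac{2}{3237691}$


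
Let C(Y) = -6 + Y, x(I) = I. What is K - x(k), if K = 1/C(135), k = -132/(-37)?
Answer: -16991/4773 ≈ -3.5598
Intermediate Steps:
k = 132/37 (k = -132*(-1/37) = 132/37 ≈ 3.5676)
K = 1/129 (K = 1/(-6 + 135) = 1/129 ≈ 0.0077519)
K - x(k) = 1/129 - 1*132/37 = 1/129 - 132/37 = -16991/4773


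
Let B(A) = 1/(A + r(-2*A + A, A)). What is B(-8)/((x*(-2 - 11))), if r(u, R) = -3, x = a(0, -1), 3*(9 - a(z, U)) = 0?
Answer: 1/1287 ≈ 0.00077700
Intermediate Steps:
a(z, U) = 9 (a(z, U) = 9 - ⅓*0 = 9 + 0 = 9)
x = 9
B(A) = 1/(-3 + A) (B(A) = 1/(A - 3) = 1/(-3 + A))
B(-8)/((x*(-2 - 11))) = 1/((-3 - 8)*((9*(-2 - 11)))) = 1/((-11)*((9*(-13)))) = -1/11/(-117) = -1/11*(-1/117) = 1/1287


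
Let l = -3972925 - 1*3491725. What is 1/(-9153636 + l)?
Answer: -1/16618286 ≈ -6.0175e-8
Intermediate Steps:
l = -7464650 (l = -3972925 - 3491725 = -7464650)
1/(-9153636 + l) = 1/(-9153636 - 7464650) = 1/(-16618286) = -1/16618286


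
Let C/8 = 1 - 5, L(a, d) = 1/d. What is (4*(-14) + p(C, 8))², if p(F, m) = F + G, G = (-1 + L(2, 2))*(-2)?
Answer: 7569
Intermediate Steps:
G = 1 (G = (-1 + 1/2)*(-2) = (-1 + ½)*(-2) = -½*(-2) = 1)
C = -32 (C = 8*(1 - 5) = 8*(-4) = -32)
p(F, m) = 1 + F (p(F, m) = F + 1 = 1 + F)
(4*(-14) + p(C, 8))² = (4*(-14) + (1 - 32))² = (-56 - 31)² = (-87)² = 7569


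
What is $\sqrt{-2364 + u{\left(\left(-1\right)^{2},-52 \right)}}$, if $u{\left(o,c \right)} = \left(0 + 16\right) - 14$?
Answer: $i \sqrt{2362} \approx 48.6 i$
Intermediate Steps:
$u{\left(o,c \right)} = 2$ ($u{\left(o,c \right)} = 16 - 14 = 2$)
$\sqrt{-2364 + u{\left(\left(-1\right)^{2},-52 \right)}} = \sqrt{-2364 + 2} = \sqrt{-2362} = i \sqrt{2362}$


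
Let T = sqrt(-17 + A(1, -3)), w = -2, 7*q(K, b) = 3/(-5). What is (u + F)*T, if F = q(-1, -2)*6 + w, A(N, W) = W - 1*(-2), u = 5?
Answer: 261*I*sqrt(2)/35 ≈ 10.546*I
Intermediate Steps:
A(N, W) = 2 + W (A(N, W) = W + 2 = 2 + W)
q(K, b) = -3/35 (q(K, b) = (3/(-5))/7 = (3*(-1/5))/7 = (1/7)*(-3/5) = -3/35)
F = -88/35 (F = -3/35*6 - 2 = -18/35 - 2 = -88/35 ≈ -2.5143)
T = 3*I*sqrt(2) (T = sqrt(-17 + (2 - 3)) = sqrt(-17 - 1) = sqrt(-18) = 3*I*sqrt(2) ≈ 4.2426*I)
(u + F)*T = (5 - 88/35)*(3*I*sqrt(2)) = 87*(3*I*sqrt(2))/35 = 261*I*sqrt(2)/35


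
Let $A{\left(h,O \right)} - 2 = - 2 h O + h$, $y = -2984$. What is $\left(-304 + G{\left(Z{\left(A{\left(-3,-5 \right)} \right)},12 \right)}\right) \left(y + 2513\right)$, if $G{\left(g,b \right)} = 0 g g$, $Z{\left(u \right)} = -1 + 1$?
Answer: $143184$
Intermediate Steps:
$A{\left(h,O \right)} = 2 + h - 2 O h$ ($A{\left(h,O \right)} = 2 + \left(- 2 h O + h\right) = 2 - \left(- h + 2 O h\right) = 2 + h - 2 O h$)
$Z{\left(u \right)} = 0$
$G{\left(g,b \right)} = 0$ ($G{\left(g,b \right)} = 0 g = 0$)
$\left(-304 + G{\left(Z{\left(A{\left(-3,-5 \right)} \right)},12 \right)}\right) \left(y + 2513\right) = \left(-304 + 0\right) \left(-2984 + 2513\right) = \left(-304\right) \left(-471\right) = 143184$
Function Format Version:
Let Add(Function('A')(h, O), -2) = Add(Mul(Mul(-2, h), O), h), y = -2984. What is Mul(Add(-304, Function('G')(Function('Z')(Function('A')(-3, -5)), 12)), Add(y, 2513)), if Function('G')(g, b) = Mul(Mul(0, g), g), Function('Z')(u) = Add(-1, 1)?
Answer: 143184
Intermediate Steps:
Function('A')(h, O) = Add(2, h, Mul(-2, O, h)) (Function('A')(h, O) = Add(2, Add(Mul(Mul(-2, h), O), h)) = Add(2, Add(Mul(-2, O, h), h)) = Add(2, Add(h, Mul(-2, O, h))) = Add(2, h, Mul(-2, O, h)))
Function('Z')(u) = 0
Function('G')(g, b) = 0 (Function('G')(g, b) = Mul(0, g) = 0)
Mul(Add(-304, Function('G')(Function('Z')(Function('A')(-3, -5)), 12)), Add(y, 2513)) = Mul(Add(-304, 0), Add(-2984, 2513)) = Mul(-304, -471) = 143184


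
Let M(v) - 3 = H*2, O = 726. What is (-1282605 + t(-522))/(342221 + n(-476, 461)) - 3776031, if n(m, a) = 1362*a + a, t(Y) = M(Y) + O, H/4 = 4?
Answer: -916220258332/242641 ≈ -3.7760e+6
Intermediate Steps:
H = 16 (H = 4*4 = 16)
M(v) = 35 (M(v) = 3 + 16*2 = 3 + 32 = 35)
t(Y) = 761 (t(Y) = 35 + 726 = 761)
n(m, a) = 1363*a
(-1282605 + t(-522))/(342221 + n(-476, 461)) - 3776031 = (-1282605 + 761)/(342221 + 1363*461) - 3776031 = -1281844/(342221 + 628343) - 3776031 = -1281844/970564 - 3776031 = -1281844*1/970564 - 3776031 = -320461/242641 - 3776031 = -916220258332/242641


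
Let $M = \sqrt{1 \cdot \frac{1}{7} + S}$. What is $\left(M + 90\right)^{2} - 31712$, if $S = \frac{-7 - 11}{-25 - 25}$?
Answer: $- \frac{4132012}{175} + \frac{72 \sqrt{154}}{7} \approx -23484.0$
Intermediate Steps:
$S = \frac{9}{25}$ ($S = - \frac{18}{-50} = \left(-18\right) \left(- \frac{1}{50}\right) = \frac{9}{25} \approx 0.36$)
$M = \frac{2 \sqrt{154}}{35}$ ($M = \sqrt{1 \cdot \frac{1}{7} + \frac{9}{25}} = \sqrt{\frac{1}{7} + \frac{9}{25}} = \sqrt{\frac{88}{175}} = \frac{2 \sqrt{154}}{35} \approx 0.70912$)
$\left(M + 90\right)^{2} - 31712 = \left(\frac{2 \sqrt{154}}{35} + 90\right)^{2} - 31712 = \left(90 + \frac{2 \sqrt{154}}{35}\right)^{2} - 31712 = -31712 + \left(90 + \frac{2 \sqrt{154}}{35}\right)^{2}$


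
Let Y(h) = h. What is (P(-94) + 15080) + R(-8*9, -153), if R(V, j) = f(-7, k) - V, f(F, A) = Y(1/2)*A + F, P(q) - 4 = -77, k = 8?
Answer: 15076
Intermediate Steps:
P(q) = -73 (P(q) = 4 - 77 = -73)
f(F, A) = F + A/2 (f(F, A) = A/2 + F = F + A/2)
R(V, j) = -3 - V (R(V, j) = (-7 + (1/2)*8) - V = (-7 + 4) - V = -3 - V)
(P(-94) + 15080) + R(-8*9, -153) = (-73 + 15080) + (-3 - (-8)*9) = 15007 + (-3 - 1*(-72)) = 15007 + (-3 + 72) = 15007 + 69 = 15076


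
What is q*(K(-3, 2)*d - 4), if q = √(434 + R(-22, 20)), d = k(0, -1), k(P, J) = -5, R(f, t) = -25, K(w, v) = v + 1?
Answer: -19*√409 ≈ -384.25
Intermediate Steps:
K(w, v) = 1 + v
d = -5
q = √409 (q = √(434 - 25) = √409 ≈ 20.224)
q*(K(-3, 2)*d - 4) = √409*((1 + 2)*(-5) - 4) = √409*(3*(-5) - 4) = √409*(-15 - 4) = √409*(-19) = -19*√409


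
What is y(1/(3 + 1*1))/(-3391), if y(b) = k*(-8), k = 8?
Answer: 64/3391 ≈ 0.018873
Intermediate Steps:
y(b) = -64 (y(b) = 8*(-8) = -64)
y(1/(3 + 1*1))/(-3391) = -64/(-3391) = -64*(-1/3391) = 64/3391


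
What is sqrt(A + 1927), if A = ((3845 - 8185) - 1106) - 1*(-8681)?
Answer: sqrt(5162) ≈ 71.847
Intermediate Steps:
A = 3235 (A = (-4340 - 1106) + 8681 = -5446 + 8681 = 3235)
sqrt(A + 1927) = sqrt(3235 + 1927) = sqrt(5162)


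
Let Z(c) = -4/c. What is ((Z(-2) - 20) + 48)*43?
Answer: 1290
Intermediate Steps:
((Z(-2) - 20) + 48)*43 = ((-4/(-2) - 20) + 48)*43 = ((-4*(-½) - 20) + 48)*43 = ((2 - 20) + 48)*43 = (-18 + 48)*43 = 30*43 = 1290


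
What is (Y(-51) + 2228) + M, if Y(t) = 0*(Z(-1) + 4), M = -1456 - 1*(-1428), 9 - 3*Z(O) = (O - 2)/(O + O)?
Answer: 2200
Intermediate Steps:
Z(O) = 3 - (-2 + O)/(6*O) (Z(O) = 3 - (O - 2)/(3*(O + O)) = 3 - (-2 + O)/(3*(2*O)) = 3 - (-2 + O)*1/(2*O)/3 = 3 - (-2 + O)/(6*O))
M = -28 (M = -1456 + 1428 = -28)
Y(t) = 0 (Y(t) = 0*((⅙)*(2 + 17*(-1))/(-1) + 4) = 0*((⅙)*(-1)*(2 - 17) + 4) = 0*((⅙)*(-1)*(-15) + 4) = 0*(5/2 + 4) = 0*(13/2) = 0)
(Y(-51) + 2228) + M = (0 + 2228) - 28 = 2228 - 28 = 2200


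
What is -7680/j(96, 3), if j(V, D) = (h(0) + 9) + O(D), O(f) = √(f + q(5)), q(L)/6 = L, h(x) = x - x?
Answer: -1440 + 160*√33 ≈ -520.87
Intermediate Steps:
h(x) = 0
q(L) = 6*L
O(f) = √(30 + f) (O(f) = √(f + 6*5) = √(f + 30) = √(30 + f))
j(V, D) = 9 + √(30 + D) (j(V, D) = (0 + 9) + √(30 + D) = 9 + √(30 + D))
-7680/j(96, 3) = -7680/(9 + √(30 + 3)) = -7680/(9 + √33)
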